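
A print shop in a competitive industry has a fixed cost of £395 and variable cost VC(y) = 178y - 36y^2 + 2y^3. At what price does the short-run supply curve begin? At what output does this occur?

Short-run supply begins at min AVC. From VC = 178y - 36y^2 + 2y^3, AVC = 178 - 36y + 2y^2.
dAVC/dy = -36 + 4y = 0 gives y = 9. min AVC = 178 - 36·9 + 2·9^2 = 16.
The firm shuts down for any P below £16.

£16 per unit, at y = 9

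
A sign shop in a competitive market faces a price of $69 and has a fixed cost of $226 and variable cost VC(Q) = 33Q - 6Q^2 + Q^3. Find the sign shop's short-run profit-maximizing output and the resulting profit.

Profit = -$10 at Q = 6

AVC = 33 - 6Q + Q^2 has its minimum $24 at Q = 3; price $69 clears that bar, so the firm operates.
MC = 33 - 12Q + 3Q^2. Setting P = MC and taking the root on the rising branch gives Q* = 6.
TR = 69·6 = 414. TC = 226 + 198 = 424. Profit = 414 − 424 = -$10.
By producing, the firm covers all variable cost plus $216 of fixed cost; shutting down would lose the full $226.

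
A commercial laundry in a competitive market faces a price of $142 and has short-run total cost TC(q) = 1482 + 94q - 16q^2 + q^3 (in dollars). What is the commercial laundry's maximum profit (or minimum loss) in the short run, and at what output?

Profit = -$330 at q = 12

AVC = 94 - 16q + q^2; min AVC = $30 at q = 8. Since P = $142 ≥ min AVC, the firm produces.
With MC = 94 - 32q + 3q^2, P = MC on the upward-sloping part at q* = 12.
TR = 142·12 = 1704. TC = 1482 + 552 = 2034. Profit = 1704 − 2034 = -$330.
Shutting down would mean losing the fixed cost of $1482, so operating at a loss of $330 is better by $1152.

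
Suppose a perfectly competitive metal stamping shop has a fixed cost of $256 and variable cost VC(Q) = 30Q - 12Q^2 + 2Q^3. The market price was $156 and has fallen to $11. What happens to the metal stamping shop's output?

MC = 30 - 24Q + 6Q^2; the shutdown threshold is min AVC = $12 (at Q = 3).
At P = $156 ≥ min AVC, set P = MC on the rising branch: Q = 7.
At P = $11 < min AVC = $12, price no longer covers variable cost at any output, so the firm shuts down: Q = 0.

Output falls from 7 to 0 (the firm shuts down)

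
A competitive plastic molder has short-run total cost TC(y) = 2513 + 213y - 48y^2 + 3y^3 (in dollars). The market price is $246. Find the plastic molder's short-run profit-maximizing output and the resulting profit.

Profit = -$335 at y = 11

AVC = 213 - 48y + 3y^2 has its minimum $21 at y = 8; price $246 clears that bar, so the firm operates.
MC = 213 - 96y + 9y^2. Setting P = MC and taking the root on the rising branch gives y* = 11.
TR = 246·11 = 2706. TC = 2513 + 528 = 3041. Profit = 2706 − 3041 = -$335.
That loss of $335 beats the $2513 the firm would lose by shutting down; producing recovers $2178 of fixed cost.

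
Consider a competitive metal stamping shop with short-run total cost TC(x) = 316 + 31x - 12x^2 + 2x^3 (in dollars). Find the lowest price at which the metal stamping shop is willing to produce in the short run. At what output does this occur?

$13 per unit, at x = 3

The firm shuts down when price falls below the minimum of average variable cost. AVC = VC/x = 31 - 12x + 2x^2.
At the minimum of AVC, MC = AVC. MC = 31 - 24x + 6x^2; setting MC = AVC gives 4x^2 - 12x = 0, so x = 3. min AVC = 13.
For P < $13 the firm produces nothing.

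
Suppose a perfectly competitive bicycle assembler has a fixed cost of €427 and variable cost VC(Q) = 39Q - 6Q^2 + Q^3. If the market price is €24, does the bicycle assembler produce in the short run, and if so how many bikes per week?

Strip out fixed cost: VC = 39Q - 6Q^2 + Q^3. Then AVC = 39 - 6Q + Q^2 and MC = 39 - 12Q + 3Q^2.
AVC is minimized where dAVC/dQ = -6 + 2Q = 0, at Q = 3; min AVC = 39 - 6·3 + 3^2 = €30.
Since P = €24 < min AVC = €30, price fails to cover variable cost at any output.
Best response: produce nothing and absorb the €427 fixed cost.

Shut down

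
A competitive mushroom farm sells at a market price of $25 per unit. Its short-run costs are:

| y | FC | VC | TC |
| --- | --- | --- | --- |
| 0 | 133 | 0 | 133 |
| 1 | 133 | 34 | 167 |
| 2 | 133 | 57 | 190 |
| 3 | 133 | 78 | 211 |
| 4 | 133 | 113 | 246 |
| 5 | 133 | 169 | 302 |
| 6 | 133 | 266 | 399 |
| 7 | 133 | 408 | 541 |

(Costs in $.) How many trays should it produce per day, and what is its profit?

y = 0 (shut down); profit = -$133

Profit at each row (π = 25y − TC): y=0: -133; y=1: -142; y=2: -140; y=3: -136; y=4: -146; y=5: -177; y=6: -249; y=7: -366.
Profit is highest at y = 0. Equivalently, the lowest AVC in the table is 78/3 ≈ $26 at y = 3, and P = $25 falls below it — price never covers variable cost, so the firm shuts down and loses only its fixed cost.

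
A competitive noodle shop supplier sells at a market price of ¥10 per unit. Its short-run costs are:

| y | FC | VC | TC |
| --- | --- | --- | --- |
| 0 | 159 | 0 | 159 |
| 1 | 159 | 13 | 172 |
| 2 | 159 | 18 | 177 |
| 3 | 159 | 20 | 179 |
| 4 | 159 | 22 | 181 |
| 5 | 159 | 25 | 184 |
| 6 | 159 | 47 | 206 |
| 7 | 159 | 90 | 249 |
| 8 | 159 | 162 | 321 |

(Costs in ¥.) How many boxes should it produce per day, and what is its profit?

y = 5; profit = -¥134

Profit at each row (π = 10y − TC): y=0: -159; y=1: -162; y=2: -157; y=3: -149; y=4: -141; y=5: -134; y=6: -146; y=7: -179; y=8: -241.
Profit is maximized at y = 5. AVC there is 25/5 = ¥5 ≤ P, so producing beats shutting down (which would give -¥159).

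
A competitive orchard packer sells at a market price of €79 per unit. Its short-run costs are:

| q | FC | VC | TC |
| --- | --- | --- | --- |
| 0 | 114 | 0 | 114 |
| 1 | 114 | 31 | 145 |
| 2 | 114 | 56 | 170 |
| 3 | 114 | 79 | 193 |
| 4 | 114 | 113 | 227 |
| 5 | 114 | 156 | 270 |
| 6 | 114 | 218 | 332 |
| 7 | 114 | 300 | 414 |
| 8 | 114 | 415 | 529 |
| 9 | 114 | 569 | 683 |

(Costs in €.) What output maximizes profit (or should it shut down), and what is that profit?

Profit at each row (π = 79q − TC): q=0: -114; q=1: -66; q=2: -12; q=3: 44; q=4: 89; q=5: 125; q=6: 142; q=7: 139; q=8: 103; q=9: 28.
Profit is maximized at q = 6. AVC there is 218/6 = €36.33 ≤ P, so producing beats shutting down (which would give -€114).

q = 6; profit = €142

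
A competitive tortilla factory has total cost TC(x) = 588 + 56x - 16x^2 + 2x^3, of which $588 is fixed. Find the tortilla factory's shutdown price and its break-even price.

Shutdown price = min AVC. AVC = 56 - 16x + 2x^2, with vertex at x = 4 and minimum $24.
ATC = 588/x + 56 - 16x + 2x^2. Setting dATC/dx = −588/x^2 − 16 + 4x = 0 gives x = 7 (since 4·7^3 − 16·7^2 = 588).
min ATC = 588/7 + 56 − 16·7 + 2·7^2 = $126. That is the break-even price.
Between these two prices the firm operates at a loss; above $126 it earns a profit.

Shutdown price = $24; break-even price = $126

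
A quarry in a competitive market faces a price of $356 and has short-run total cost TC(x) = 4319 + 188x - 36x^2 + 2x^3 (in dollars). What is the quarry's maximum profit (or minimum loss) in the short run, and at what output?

AVC = 188 - 36x + 2x^2; min AVC = $26 at x = 9. Since P = $356 ≥ min AVC, the firm produces.
With MC = 188 - 72x + 6x^2, P = MC on the upward-sloping part at x* = 14.
TR = 356·14 = 4984. TC = 4319 + 1064 = 5383. Profit = 4984 − 5383 = -$399.
That loss of $399 beats the $4319 the firm would lose by shutting down; producing recovers $3920 of fixed cost.

Profit = -$399 at x = 14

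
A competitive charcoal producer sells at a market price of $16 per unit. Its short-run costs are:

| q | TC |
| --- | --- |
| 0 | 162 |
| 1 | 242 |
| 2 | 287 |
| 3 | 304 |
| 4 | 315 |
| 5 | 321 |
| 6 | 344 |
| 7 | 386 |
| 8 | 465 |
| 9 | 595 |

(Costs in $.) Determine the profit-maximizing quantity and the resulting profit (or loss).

q = 0 (shut down); profit = -$162

Compute π = P·q − TC at each output: q=0: -162; q=1: -226; q=2: -255; q=3: -256; q=4: -251; q=5: -241; q=6: -248; q=7: -274; q=8: -337; q=9: -451.
Profit is highest at q = 0. Equivalently, the lowest AVC in the table is 182/6 ≈ $30.33 at q = 6, and P = $16 falls below it — price never covers variable cost, so the firm shuts down and loses only its fixed cost.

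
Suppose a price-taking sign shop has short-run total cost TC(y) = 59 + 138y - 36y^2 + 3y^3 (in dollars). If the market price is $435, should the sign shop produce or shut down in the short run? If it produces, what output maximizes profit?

Strip out fixed cost: VC = 138y - 36y^2 + 3y^3. Then AVC = 138 - 36y + 3y^2 and MC = 138 - 72y + 9y^2.
The AVC parabola has its vertex at y = 36/6 = 6, where AVC = 138 - 36·6 + 3·6^2 = $30.
Because $435 ≥ $30, revenue can cover variable cost; the firm operates.
Solving P = MC: -297 - 72y + 9y^2 = 0 ⇒ y = -3 or 11. On the upward-sloping branch, y* = 11.
Check: AVC at y = 11 is $105 ≤ P, so revenue covers variable cost.
Profit = P·y − TC = 435·11 − 1214 = $3571.

Produce at y = 11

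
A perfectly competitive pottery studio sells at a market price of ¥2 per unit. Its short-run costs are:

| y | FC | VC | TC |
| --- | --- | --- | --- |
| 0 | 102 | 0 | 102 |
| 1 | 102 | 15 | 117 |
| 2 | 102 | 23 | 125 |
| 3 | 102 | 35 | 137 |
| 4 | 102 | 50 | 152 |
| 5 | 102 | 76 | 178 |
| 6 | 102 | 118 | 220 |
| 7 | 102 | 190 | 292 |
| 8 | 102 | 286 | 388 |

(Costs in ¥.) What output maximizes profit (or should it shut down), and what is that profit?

y = 0 (shut down); profit = -¥102

Compute π = P·y − TC at each output: y=0: -102; y=1: -115; y=2: -121; y=3: -131; y=4: -144; y=5: -168; y=6: -208; y=7: -278; y=8: -372.
Profit is highest at y = 0. Equivalently, the lowest AVC in the table is 23/2 ≈ ¥11.50 at y = 2, and P = ¥2 falls below it — price never covers variable cost, so the firm shuts down and loses only its fixed cost.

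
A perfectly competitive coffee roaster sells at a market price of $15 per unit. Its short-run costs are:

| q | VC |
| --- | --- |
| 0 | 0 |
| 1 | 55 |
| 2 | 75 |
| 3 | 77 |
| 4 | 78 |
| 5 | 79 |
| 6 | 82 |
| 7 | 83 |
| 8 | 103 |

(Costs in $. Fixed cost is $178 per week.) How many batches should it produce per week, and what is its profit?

q = 7; profit = -$156

Tabulate TR − TC: q=0: -178; q=1: -218; q=2: -223; q=3: -210; q=4: -196; q=5: -182; q=6: -170; q=7: -156; q=8: -161.
Profit is maximized at q = 7. AVC there is 83/7 = $11.86 ≤ P, so producing beats shutting down (which would give -$178).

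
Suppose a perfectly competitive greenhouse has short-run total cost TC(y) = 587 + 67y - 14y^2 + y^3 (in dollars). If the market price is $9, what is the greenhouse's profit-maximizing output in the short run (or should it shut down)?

Strip out fixed cost: VC = 67y - 14y^2 + y^3. Then AVC = 67 - 14y + y^2 and MC = 67 - 28y + 3y^2.
AVC hits its minimum where MC = AVC, at y = 7, giving min AVC = 67 - 14·7 + 7^2 = $18.
P = $9 lies below min AVC = $18; no output level covers variable cost.
Shutting down limits the loss to fixed cost, $587.

Shut down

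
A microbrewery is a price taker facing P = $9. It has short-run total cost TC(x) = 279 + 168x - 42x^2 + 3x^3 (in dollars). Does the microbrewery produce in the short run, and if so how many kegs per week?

From TC, MC = TC'(x) = 168 - 84x + 9x^2 and AVC = VC/x = 168 - 42x + 3x^2.
The AVC parabola has its vertex at x = 42/6 = 7, where AVC = 168 - 42·7 + 3·7^2 = $21.
P = $9 lies below min AVC = $21; no output level covers variable cost.
Shutting down limits the loss to fixed cost, $279.

Shut down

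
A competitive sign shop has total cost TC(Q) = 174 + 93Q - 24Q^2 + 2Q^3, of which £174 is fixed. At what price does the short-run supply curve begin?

The firm shuts down when price falls below the minimum of average variable cost. AVC = VC/Q = 93 - 24Q + 2Q^2.
At the minimum of AVC, MC = AVC. MC = 93 - 48Q + 6Q^2; setting MC = AVC gives 4Q^2 - 24Q = 0, so Q = 6. min AVC = 21.
So the shutdown price is £21.

£21 per unit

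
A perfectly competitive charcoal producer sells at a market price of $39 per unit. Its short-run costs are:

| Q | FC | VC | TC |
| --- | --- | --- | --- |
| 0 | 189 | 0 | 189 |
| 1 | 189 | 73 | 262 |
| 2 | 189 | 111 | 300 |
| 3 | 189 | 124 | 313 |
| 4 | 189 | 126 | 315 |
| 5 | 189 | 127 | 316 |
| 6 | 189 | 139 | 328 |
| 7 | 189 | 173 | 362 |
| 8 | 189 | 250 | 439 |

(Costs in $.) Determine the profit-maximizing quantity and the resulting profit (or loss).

Profit at each row (π = 39Q − TC): Q=0: -189; Q=1: -223; Q=2: -222; Q=3: -196; Q=4: -159; Q=5: -121; Q=6: -94; Q=7: -89; Q=8: -127.
Profit is maximized at Q = 7. AVC there is 173/7 = $24.71 ≤ P, so producing beats shutting down (which would give -$189).

Q = 7; profit = -$89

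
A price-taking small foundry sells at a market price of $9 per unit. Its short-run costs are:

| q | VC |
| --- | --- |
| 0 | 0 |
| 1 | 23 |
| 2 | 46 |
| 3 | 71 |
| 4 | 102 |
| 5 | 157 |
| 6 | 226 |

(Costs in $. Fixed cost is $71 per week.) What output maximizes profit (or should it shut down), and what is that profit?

Compute π = P·q − TC at each output: q=0: -71; q=1: -85; q=2: -99; q=3: -115; q=4: -137; q=5: -183; q=6: -243.
Profit is highest at q = 0. Equivalently, the lowest AVC in the table is 23/1 ≈ $23 at q = 1, and P = $9 falls below it — price never covers variable cost, so the firm shuts down and loses only its fixed cost.

q = 0 (shut down); profit = -$71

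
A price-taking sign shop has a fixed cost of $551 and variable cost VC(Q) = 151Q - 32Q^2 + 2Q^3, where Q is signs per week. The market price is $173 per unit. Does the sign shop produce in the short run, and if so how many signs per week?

Produce at Q = 11

Strip out fixed cost: VC = 151Q - 32Q^2 + 2Q^3. Then AVC = 151 - 32Q + 2Q^2 and MC = 151 - 64Q + 6Q^2.
The AVC parabola has its vertex at Q = 32/4 = 8, where AVC = 151 - 32·8 + 2·8^2 = $23.
Since P = $173 ≥ min AVC = $23, price covers variable cost and the firm should produce.
Solving P = MC: -22 - 64Q + 6Q^2 = 0 ⇒ Q = -1/3 or 11. On the upward-sloping branch, Q* = 11.
Check: AVC at Q = 11 is $41 ≤ P, so revenue covers variable cost.
Profit = P·Q − TC = 173·11 − 1002 = $901.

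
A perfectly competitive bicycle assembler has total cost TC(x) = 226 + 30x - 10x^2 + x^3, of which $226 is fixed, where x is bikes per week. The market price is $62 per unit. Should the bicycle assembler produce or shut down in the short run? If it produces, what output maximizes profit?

Strip out fixed cost: VC = 30x - 10x^2 + x^3. Then AVC = 30 - 10x + x^2 and MC = 30 - 20x + 3x^2.
AVC hits its minimum where MC = AVC, at x = 5, giving min AVC = 30 - 10·5 + 5^2 = $5.
P = $62 exceeds min AVC = $5, so the firm stays open.
Solving P = MC: -32 - 20x + 3x^2 = 0 ⇒ x = -4/3 or 8. On the upward-sloping branch, x* = 8.
Check: AVC at x = 8 is $14 ≤ P, so revenue covers variable cost.
Profit = P·x − TC = 62·8 − 338 = $158.

Produce at x = 8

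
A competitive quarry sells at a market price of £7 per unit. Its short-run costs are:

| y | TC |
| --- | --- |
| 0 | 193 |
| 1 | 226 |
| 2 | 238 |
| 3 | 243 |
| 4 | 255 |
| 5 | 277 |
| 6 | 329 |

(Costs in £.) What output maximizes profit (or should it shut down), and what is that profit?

Profit at each row (π = 7y − TC): y=0: -193; y=1: -219; y=2: -224; y=3: -222; y=4: -227; y=5: -242; y=6: -287.
Profit is highest at y = 0. Equivalently, the lowest AVC in the table is 62/4 ≈ £15.50 at y = 4, and P = £7 falls below it — price never covers variable cost, so the firm shuts down and loses only its fixed cost.

y = 0 (shut down); profit = -£193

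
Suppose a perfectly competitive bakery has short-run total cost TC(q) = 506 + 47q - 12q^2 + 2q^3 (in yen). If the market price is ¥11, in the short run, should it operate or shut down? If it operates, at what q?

Shut down

From TC, MC = TC'(q) = 47 - 24q + 6q^2 and AVC = VC/q = 47 - 12q + 2q^2.
AVC hits its minimum where MC = AVC, at q = 3, giving min AVC = 47 - 12·3 + 2·3^2 = ¥29.
With P < min AVC (¥11 < ¥29), every unit sold adds to the loss.
Best response: produce nothing and absorb the ¥506 fixed cost.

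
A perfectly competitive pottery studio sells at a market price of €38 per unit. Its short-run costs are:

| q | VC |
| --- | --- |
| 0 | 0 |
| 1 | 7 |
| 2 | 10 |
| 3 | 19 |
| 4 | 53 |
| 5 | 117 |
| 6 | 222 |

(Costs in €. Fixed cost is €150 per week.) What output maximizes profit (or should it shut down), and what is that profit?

Tabulate TR − TC: q=0: -150; q=1: -119; q=2: -84; q=3: -55; q=4: -51; q=5: -77; q=6: -144.
Profit is maximized at q = 4. AVC there is 53/4 = €13.25 ≤ P, so producing beats shutting down (which would give -€150).

q = 4; profit = -€51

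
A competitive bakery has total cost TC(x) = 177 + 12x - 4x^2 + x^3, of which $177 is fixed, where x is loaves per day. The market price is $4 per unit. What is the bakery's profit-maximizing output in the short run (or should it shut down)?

From TC, MC = TC'(x) = 12 - 8x + 3x^2 and AVC = VC/x = 12 - 4x + x^2.
The AVC parabola has its vertex at x = 4/2 = 2, where AVC = 12 - 4·2 + 2^2 = $8.
Since P = $4 < min AVC = $8, price fails to cover variable cost at any output.
Shutting down limits the loss to fixed cost, $177.

Shut down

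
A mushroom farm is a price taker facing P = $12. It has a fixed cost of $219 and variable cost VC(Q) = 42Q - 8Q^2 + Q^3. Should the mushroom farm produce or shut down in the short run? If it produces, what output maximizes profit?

Shut down

From TC, MC = TC'(Q) = 42 - 16Q + 3Q^2 and AVC = VC/Q = 42 - 8Q + Q^2.
AVC hits its minimum where MC = AVC, at Q = 4, giving min AVC = 42 - 8·4 + 4^2 = $26.
With P < min AVC ($12 < $26), every unit sold adds to the loss.
The firm minimizes its loss by shutting down and losing only its fixed cost of $219.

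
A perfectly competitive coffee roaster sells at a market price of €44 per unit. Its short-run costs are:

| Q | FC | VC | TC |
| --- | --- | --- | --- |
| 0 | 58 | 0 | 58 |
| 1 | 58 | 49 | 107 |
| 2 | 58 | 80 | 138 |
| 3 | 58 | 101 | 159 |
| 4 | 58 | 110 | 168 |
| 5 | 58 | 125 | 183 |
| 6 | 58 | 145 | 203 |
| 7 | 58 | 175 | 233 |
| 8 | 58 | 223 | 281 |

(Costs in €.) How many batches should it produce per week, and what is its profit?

Compute π = P·Q − TC at each output: Q=0: -58; Q=1: -63; Q=2: -50; Q=3: -27; Q=4: 8; Q=5: 37; Q=6: 61; Q=7: 75; Q=8: 71.
Profit is maximized at Q = 7. AVC there is 175/7 = €25 ≤ P, so producing beats shutting down (which would give -€58).

Q = 7; profit = €75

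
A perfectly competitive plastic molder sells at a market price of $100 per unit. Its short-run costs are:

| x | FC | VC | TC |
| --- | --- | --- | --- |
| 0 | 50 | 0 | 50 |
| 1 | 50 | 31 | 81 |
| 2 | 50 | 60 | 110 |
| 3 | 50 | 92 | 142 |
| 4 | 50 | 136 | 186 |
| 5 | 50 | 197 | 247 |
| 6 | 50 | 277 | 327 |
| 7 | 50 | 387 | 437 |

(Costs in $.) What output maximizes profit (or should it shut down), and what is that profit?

Tabulate TR − TC: x=0: -50; x=1: 19; x=2: 90; x=3: 158; x=4: 214; x=5: 253; x=6: 273; x=7: 263.
Profit is maximized at x = 6. AVC there is 277/6 = $46.17 ≤ P, so producing beats shutting down (which would give -$50).

x = 6; profit = $273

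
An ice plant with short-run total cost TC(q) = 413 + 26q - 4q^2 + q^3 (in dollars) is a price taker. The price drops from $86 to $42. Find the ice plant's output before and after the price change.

MC = 26 - 8q + 3q^2; the shutdown threshold is min AVC = $22 (at q = 2).
With P = $86 above the shutdown price, P = MC gives q = 6.
At P = $42 ≥ min AVC, set P = MC: q = 4. The firm stays open but cuts output.

Output falls from 6 to 4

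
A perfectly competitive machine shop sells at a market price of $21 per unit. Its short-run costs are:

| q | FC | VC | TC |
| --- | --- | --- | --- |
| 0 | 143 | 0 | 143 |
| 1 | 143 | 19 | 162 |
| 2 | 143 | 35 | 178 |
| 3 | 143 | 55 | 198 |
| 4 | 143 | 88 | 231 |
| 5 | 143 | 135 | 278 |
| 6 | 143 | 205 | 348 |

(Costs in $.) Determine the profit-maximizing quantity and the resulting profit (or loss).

Profit at each row (π = 21q − TC): q=0: -143; q=1: -141; q=2: -136; q=3: -135; q=4: -147; q=5: -173; q=6: -222.
Profit is maximized at q = 3. AVC there is 55/3 = $18.33 ≤ P, so producing beats shutting down (which would give -$143).

q = 3; profit = -$135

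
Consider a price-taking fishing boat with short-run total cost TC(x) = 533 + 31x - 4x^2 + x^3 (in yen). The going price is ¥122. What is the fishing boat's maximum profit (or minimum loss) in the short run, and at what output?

AVC = 31 - 4x + x^2 has its minimum ¥27 at x = 2; price ¥122 clears that bar, so the firm operates.
With MC = 31 - 8x + 3x^2, P = MC on the upward-sloping part at x* = 7.
TR = 122·7 = 854. TC = 533 + 364 = 897. Profit = 854 − 897 = -¥43.
By producing, the firm covers all variable cost plus ¥490 of fixed cost; shutting down would lose the full ¥533.

Profit = -¥43 at x = 7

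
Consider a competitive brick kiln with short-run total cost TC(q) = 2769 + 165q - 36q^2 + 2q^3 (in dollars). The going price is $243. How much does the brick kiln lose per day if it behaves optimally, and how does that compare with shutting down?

Profit = -$65 at q = 13

AVC = 165 - 36q + 2q^2; min AVC = $3 at q = 9. Since P = $243 ≥ min AVC, the firm produces.
MC = 165 - 72q + 6q^2. Setting P = MC and taking the root on the rising branch gives q* = 13.
TR = 243·13 = 3159. TC = 2769 + 455 = 3224. Profit = 3159 − 3224 = -$65.
By producing, the firm covers all variable cost plus $2704 of fixed cost; shutting down would lose the full $2769.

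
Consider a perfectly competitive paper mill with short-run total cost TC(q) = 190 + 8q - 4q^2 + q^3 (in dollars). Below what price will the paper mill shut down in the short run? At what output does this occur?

Short-run supply begins at min AVC. From VC = 8q - 4q^2 + q^3, AVC = 8 - 4q + q^2.
At the minimum of AVC, MC = AVC. MC = 8 - 8q + 3q^2; setting MC = AVC gives 2q^2 - 4q = 0, so q = 2. min AVC = 4.
So the shutdown price is $4.

$4 per unit, at q = 2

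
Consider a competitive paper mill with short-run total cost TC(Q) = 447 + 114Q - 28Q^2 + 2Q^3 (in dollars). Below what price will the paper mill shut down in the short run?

The shutdown price is the minimum of AVC. VC = 114Q - 28Q^2 + 2Q^3, so AVC = 114 - 28Q + 2Q^2.
dAVC/dQ = -28 + 4Q = 0 gives Q = 7. min AVC = 114 - 28·7 + 2·7^2 = 16.
So the shutdown price is $16.

$16 per unit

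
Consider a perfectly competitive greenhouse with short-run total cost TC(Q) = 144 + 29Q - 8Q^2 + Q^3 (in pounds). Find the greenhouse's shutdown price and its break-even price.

Shutdown price = £13; break-even price = £41

AVC = 29 - 8Q + Q^2; minimized at Q = 4, giving min AVC = £13. That is the shutdown price.
ATC = 144/Q + 29 - 8Q + Q^2. Setting dATC/dQ = −144/Q^2 − 8 + 2Q = 0 gives Q = 6 (since 2·6^3 − 8·6^2 = 144).
min ATC = 144/6 + 29 − 8·6 + 6^2 = £41. That is the break-even price.
For £13 ≤ P < £41 the firm produces at a loss; below £13 it shuts down.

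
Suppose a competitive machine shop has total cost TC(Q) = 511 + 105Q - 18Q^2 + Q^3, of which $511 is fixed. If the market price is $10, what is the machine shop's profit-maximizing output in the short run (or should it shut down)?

From TC, MC = TC'(Q) = 105 - 36Q + 3Q^2 and AVC = VC/Q = 105 - 18Q + Q^2.
AVC hits its minimum where MC = AVC, at Q = 9, giving min AVC = 105 - 18·9 + 9^2 = $24.
Since P = $10 < min AVC = $24, price fails to cover variable cost at any output.
Shutting down limits the loss to fixed cost, $511.

Shut down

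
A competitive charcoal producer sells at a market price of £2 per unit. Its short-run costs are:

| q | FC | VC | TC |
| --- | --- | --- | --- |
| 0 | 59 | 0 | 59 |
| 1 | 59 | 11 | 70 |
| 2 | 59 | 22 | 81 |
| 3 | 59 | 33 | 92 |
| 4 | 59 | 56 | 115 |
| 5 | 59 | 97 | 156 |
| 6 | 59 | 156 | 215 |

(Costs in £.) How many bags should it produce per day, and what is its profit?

Compute π = P·q − TC at each output: q=0: -59; q=1: -68; q=2: -77; q=3: -86; q=4: -107; q=5: -146; q=6: -203.
Profit is highest at q = 0. Equivalently, the lowest AVC in the table is 11/1 ≈ £11 at q = 1, and P = £2 falls below it — price never covers variable cost, so the firm shuts down and loses only its fixed cost.

q = 0 (shut down); profit = -£59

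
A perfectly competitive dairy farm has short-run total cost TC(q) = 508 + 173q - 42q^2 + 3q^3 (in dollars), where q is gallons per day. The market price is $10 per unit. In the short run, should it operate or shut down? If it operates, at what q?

Shut down

From TC, MC = TC'(q) = 173 - 84q + 9q^2 and AVC = VC/q = 173 - 42q + 3q^2.
AVC hits its minimum where MC = AVC, at q = 7, giving min AVC = 173 - 42·7 + 3·7^2 = $26.
Since P = $10 < min AVC = $26, price fails to cover variable cost at any output.
Shutting down limits the loss to fixed cost, $508.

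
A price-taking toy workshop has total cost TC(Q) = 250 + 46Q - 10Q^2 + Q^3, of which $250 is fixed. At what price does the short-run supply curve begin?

$21 per unit

The firm shuts down when price falls below the minimum of average variable cost. AVC = VC/Q = 46 - 10Q + Q^2.
dAVC/dQ = -10 + 2Q = 0 gives Q = 5. min AVC = 46 - 10·5 + 5^2 = 21.
So the shutdown price is $21.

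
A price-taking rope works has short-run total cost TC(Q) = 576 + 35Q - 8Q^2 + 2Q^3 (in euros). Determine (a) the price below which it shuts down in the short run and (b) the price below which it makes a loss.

Shutdown price = €27; break-even price = €155

AVC = 35 - 8Q + 2Q^2; minimized at Q = 2, giving min AVC = €27. That is the shutdown price.
ATC = 576/Q + 35 - 8Q + 2Q^2. Setting dATC/dQ = −576/Q^2 − 8 + 4Q = 0 gives Q = 6 (since 4·6^3 − 8·6^2 = 576).
min ATC = 576/6 + 35 − 8·6 + 2·6^2 = €155. That is the break-even price.
Between these two prices the firm operates at a loss; above €155 it earns a profit.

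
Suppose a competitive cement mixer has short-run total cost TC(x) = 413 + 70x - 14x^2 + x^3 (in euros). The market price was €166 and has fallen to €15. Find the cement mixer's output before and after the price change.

Output falls from 12 to 0 (the firm shuts down)

AVC = 70 - 14x + x^2, minimized at x = 7 where min AVC = €21. MC = 70 - 28x + 3x^2.
With P = €166 above the shutdown price, P = MC gives x = 12.
At P = €15 < min AVC = €21, price no longer covers variable cost at any output, so the firm shuts down: x = 0.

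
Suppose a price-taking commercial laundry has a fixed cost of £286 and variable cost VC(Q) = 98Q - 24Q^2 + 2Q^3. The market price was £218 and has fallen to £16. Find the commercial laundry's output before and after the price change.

MC = 98 - 48Q + 6Q^2; the shutdown threshold is min AVC = £26 (at Q = 6).
At P = £218 ≥ min AVC, set P = MC on the rising branch: Q = 10.
At P = £16 < min AVC = £26, price no longer covers variable cost at any output, so the firm shuts down: Q = 0.

Output falls from 10 to 0 (the firm shuts down)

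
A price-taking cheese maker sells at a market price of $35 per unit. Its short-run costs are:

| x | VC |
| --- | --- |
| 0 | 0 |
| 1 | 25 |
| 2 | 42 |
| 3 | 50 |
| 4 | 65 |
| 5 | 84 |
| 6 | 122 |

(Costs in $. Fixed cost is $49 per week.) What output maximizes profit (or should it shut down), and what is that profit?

Tabulate TR − TC: x=0: -49; x=1: -39; x=2: -21; x=3: 6; x=4: 26; x=5: 42; x=6: 39.
Profit is maximized at x = 5. AVC there is 84/5 = $16.80 ≤ P, so producing beats shutting down (which would give -$49).

x = 5; profit = $42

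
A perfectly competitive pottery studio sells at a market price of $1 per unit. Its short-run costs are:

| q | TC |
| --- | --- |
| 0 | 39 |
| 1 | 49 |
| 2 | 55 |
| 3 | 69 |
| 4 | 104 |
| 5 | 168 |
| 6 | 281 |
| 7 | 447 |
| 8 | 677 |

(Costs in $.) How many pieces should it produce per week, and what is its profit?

q = 0 (shut down); profit = -$39

Profit at each row (π = 1q − TC): q=0: -39; q=1: -48; q=2: -53; q=3: -66; q=4: -100; q=5: -163; q=6: -275; q=7: -440; q=8: -669.
Profit is highest at q = 0. Equivalently, the lowest AVC in the table is 16/2 ≈ $8 at q = 2, and P = $1 falls below it — price never covers variable cost, so the firm shuts down and loses only its fixed cost.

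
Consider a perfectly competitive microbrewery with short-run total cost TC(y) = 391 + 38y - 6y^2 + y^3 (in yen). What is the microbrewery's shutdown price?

¥29 per unit

Short-run supply begins at min AVC. From VC = 38y - 6y^2 + y^3, AVC = 38 - 6y + y^2.
dAVC/dy = -6 + 2y = 0 gives y = 3. min AVC = 38 - 6·3 + 3^2 = 29.
For P < ¥29 the firm produces nothing.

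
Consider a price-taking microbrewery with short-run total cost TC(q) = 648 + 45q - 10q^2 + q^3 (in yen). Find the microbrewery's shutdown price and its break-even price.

Shutdown price = ¥20; break-even price = ¥108

Shutdown price = min AVC. AVC = 45 - 10q + q^2, with vertex at q = 5 and minimum ¥20.
ATC = 648/q + 45 - 10q + q^2. Setting dATC/dq = −648/q^2 − 10 + 2q = 0 gives q = 9 (since 2·9^3 − 10·9^2 = 648).
min ATC = 648/9 + 45 − 10·9 + 9^2 = ¥108. That is the break-even price.
Between these two prices the firm operates at a loss; above ¥108 it earns a profit.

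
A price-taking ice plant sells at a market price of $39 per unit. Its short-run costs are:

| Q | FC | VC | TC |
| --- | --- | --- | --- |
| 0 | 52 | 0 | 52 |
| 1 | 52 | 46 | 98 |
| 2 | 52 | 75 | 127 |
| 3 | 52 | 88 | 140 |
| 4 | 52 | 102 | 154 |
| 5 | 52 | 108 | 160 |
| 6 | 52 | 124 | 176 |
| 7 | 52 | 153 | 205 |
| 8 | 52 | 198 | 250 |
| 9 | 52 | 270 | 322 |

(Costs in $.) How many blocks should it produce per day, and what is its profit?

Compute π = P·Q − TC at each output: Q=0: -52; Q=1: -59; Q=2: -49; Q=3: -23; Q=4: 2; Q=5: 35; Q=6: 58; Q=7: 68; Q=8: 62; Q=9: 29.
Profit is maximized at Q = 7. AVC there is 153/7 = $21.86 ≤ P, so producing beats shutting down (which would give -$52).

Q = 7; profit = $68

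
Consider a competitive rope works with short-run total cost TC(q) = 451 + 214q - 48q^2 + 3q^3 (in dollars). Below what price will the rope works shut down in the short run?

$22 per unit

Short-run supply begins at min AVC. From VC = 214q - 48q^2 + 3q^3, AVC = 214 - 48q + 3q^2.
dAVC/dq = -48 + 6q = 0 gives q = 8. min AVC = 214 - 48·8 + 3·8^2 = 22.
For P < $22 the firm produces nothing.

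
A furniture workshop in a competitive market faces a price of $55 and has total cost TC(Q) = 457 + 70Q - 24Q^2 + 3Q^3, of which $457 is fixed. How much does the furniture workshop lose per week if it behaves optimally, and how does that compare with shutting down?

AVC = 70 - 24Q + 3Q^2 has its minimum $22 at Q = 4; price $55 clears that bar, so the firm operates.
MC = 70 - 48Q + 9Q^2. Setting P = MC and taking the root on the rising branch gives Q* = 5.
TR = 55·5 = 275. TC = 457 + 125 = 582. Profit = 275 − 582 = -$307.
That loss of $307 beats the $457 the firm would lose by shutting down; producing recovers $150 of fixed cost.

Profit = -$307 at Q = 5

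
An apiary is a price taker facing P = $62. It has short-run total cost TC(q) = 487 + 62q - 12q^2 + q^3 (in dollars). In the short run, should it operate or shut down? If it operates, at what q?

From TC, MC = TC'(q) = 62 - 24q + 3q^2 and AVC = VC/q = 62 - 12q + q^2.
The AVC parabola has its vertex at q = 12/2 = 6, where AVC = 62 - 12·6 + 6^2 = $26.
Because $62 ≥ $26, revenue can cover variable cost; the firm operates.
Set P = MC: 62 = 62 - 24q + 3q^2 → -24q + 3q^2 = 0. The roots are q = 0 and q = 8; the profit-maximizing output is on the rising part of MC, so q* = 8.
Check: AVC at q = 8 is $30 ≤ P, so revenue covers variable cost.
Profit = P·q − TC = 62·8 − 727 = -$231, a loss, but smaller than the $487 fixed cost the firm would lose by shutting down.

Produce at q = 8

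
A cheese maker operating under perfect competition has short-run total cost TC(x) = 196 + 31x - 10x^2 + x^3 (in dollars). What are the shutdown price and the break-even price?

AVC = 31 - 10x + x^2; minimized at x = 5, giving min AVC = $6. That is the shutdown price.
ATC = 196/x + 31 - 10x + x^2. Setting dATC/dx = −196/x^2 − 10 + 2x = 0 gives x = 7 (since 2·7^3 − 10·7^2 = 196).
min ATC = 196/7 + 31 − 10·7 + 7^2 = $38. That is the break-even price.
Between these two prices the firm operates at a loss; above $38 it earns a profit.

Shutdown price = $6; break-even price = $38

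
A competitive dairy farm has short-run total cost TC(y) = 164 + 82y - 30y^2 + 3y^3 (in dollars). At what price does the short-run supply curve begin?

The shutdown price is the minimum of AVC. VC = 82y - 30y^2 + 3y^3, so AVC = 82 - 30y + 3y^2.
dAVC/dy = -30 + 6y = 0 gives y = 5. min AVC = 82 - 30·5 + 3·5^2 = 7.
The firm shuts down for any P below $7.

$7 per unit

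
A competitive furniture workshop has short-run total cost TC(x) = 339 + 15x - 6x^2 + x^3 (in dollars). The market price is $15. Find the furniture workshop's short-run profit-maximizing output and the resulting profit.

AVC = 15 - 6x + x^2; min AVC = $6 at x = 3. Since P = $15 ≥ min AVC, the firm produces.
With MC = 15 - 12x + 3x^2, P = MC on the upward-sloping part at x* = 4.
TR = 15·4 = 60. TC = 339 + 28 = 367. Profit = 60 − 367 = -$307.
Shutting down would mean losing the fixed cost of $339, so operating at a loss of $307 is better by $32.

Profit = -$307 at x = 4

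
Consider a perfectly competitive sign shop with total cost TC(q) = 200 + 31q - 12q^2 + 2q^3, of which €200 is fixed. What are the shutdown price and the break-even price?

AVC = 31 - 12q + 2q^2; minimized at q = 3, giving min AVC = €13. That is the shutdown price.
ATC = 200/q + 31 - 12q + 2q^2. Setting dATC/dq = −200/q^2 − 12 + 4q = 0 gives q = 5 (since 4·5^3 − 12·5^2 = 200).
min ATC = 200/5 + 31 − 12·5 + 2·5^2 = €61. That is the break-even price.
Between these two prices the firm operates at a loss; above €61 it earns a profit.

Shutdown price = €13; break-even price = €61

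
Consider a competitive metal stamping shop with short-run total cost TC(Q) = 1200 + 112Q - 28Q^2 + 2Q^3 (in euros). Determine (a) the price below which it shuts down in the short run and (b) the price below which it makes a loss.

Shutdown price = €14; break-even price = €152

AVC = 112 - 28Q + 2Q^2; minimized at Q = 7, giving min AVC = €14. That is the shutdown price.
ATC = 1200/Q + 112 - 28Q + 2Q^2. Setting dATC/dQ = −1200/Q^2 − 28 + 4Q = 0 gives Q = 10 (since 4·10^3 − 28·10^2 = 1200).
min ATC = 1200/10 + 112 − 28·10 + 2·10^2 = €152. That is the break-even price.
For €14 ≤ P < €152 the firm produces at a loss; below €14 it shuts down.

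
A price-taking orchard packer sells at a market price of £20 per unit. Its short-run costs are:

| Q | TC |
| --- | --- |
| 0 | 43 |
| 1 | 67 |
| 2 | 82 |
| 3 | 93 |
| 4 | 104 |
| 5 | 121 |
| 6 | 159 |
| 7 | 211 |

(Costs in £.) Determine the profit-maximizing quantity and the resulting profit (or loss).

Profit at each row (π = 20Q − TC): Q=0: -43; Q=1: -47; Q=2: -42; Q=3: -33; Q=4: -24; Q=5: -21; Q=6: -39; Q=7: -71.
Profit is maximized at Q = 5. AVC there is 78/5 = £15.60 ≤ P, so producing beats shutting down (which would give -£43).

Q = 5; profit = -£21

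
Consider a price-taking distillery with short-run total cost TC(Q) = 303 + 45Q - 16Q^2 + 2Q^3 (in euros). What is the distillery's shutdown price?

The shutdown price is the minimum of AVC. VC = 45Q - 16Q^2 + 2Q^3, so AVC = 45 - 16Q + 2Q^2.
At the minimum of AVC, MC = AVC. MC = 45 - 32Q + 6Q^2; setting MC = AVC gives 4Q^2 - 16Q = 0, so Q = 4. min AVC = 13.
The firm shuts down for any P below €13.

€13 per unit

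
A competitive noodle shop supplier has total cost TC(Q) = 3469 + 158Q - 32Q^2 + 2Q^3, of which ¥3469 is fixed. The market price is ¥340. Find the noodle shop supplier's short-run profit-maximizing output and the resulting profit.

Profit = -¥89 at Q = 13

AVC = 158 - 32Q + 2Q^2; min AVC = ¥30 at Q = 8. Since P = ¥340 ≥ min AVC, the firm produces.
MC = 158 - 64Q + 6Q^2. Setting P = MC and taking the root on the rising branch gives Q* = 13.
TR = 340·13 = 4420. TC = 3469 + 1040 = 4509. Profit = 4420 − 4509 = -¥89.
Shutting down would mean losing the fixed cost of ¥3469, so operating at a loss of ¥89 is better by ¥3380.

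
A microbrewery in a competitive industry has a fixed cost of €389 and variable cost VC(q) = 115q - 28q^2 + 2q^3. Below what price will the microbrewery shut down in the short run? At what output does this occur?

The shutdown price is the minimum of AVC. VC = 115q - 28q^2 + 2q^3, so AVC = 115 - 28q + 2q^2.
dAVC/dq = -28 + 4q = 0 gives q = 7. min AVC = 115 - 28·7 + 2·7^2 = 17.
The firm shuts down for any P below €17.

€17 per unit, at q = 7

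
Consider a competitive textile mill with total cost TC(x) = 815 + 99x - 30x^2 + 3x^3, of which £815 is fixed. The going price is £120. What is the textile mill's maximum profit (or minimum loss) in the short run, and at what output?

AVC = 99 - 30x + 3x^2; min AVC = £24 at x = 5. Since P = £120 ≥ min AVC, the firm produces.
With MC = 99 - 60x + 9x^2, P = MC on the upward-sloping part at x* = 7.
TR = 120·7 = 840. TC = 815 + 252 = 1067. Profit = 840 − 1067 = -£227.
That loss of £227 beats the £815 the firm would lose by shutting down; producing recovers £588 of fixed cost.

Profit = -£227 at x = 7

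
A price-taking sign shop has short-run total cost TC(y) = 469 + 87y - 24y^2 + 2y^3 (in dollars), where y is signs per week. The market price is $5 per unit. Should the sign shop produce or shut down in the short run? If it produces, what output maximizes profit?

Strip out fixed cost: VC = 87y - 24y^2 + 2y^3. Then AVC = 87 - 24y + 2y^2 and MC = 87 - 48y + 6y^2.
AVC is minimized where dAVC/dy = -24 + 4y = 0, at y = 6; min AVC = 87 - 24·6 + 2·6^2 = $15.
P = $5 lies below min AVC = $15; no output level covers variable cost.
Best response: produce nothing and absorb the $469 fixed cost.

Shut down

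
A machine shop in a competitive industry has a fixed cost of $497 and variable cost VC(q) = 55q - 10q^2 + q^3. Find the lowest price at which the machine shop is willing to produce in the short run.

$30 per unit

Short-run supply begins at min AVC. From VC = 55q - 10q^2 + q^3, AVC = 55 - 10q + q^2.
dAVC/dq = -10 + 2q = 0 gives q = 5. min AVC = 55 - 10·5 + 5^2 = 30.
The firm shuts down for any P below $30.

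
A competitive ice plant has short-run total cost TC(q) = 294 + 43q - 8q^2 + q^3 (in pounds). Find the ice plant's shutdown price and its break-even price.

AVC = 43 - 8q + q^2; minimized at q = 4, giving min AVC = £27. That is the shutdown price.
ATC = 294/q + 43 - 8q + q^2. Setting dATC/dq = −294/q^2 − 8 + 2q = 0 gives q = 7 (since 2·7^3 − 8·7^2 = 294).
min ATC = 294/7 + 43 − 8·7 + 7^2 = £78. That is the break-even price.
Between these two prices the firm operates at a loss; above £78 it earns a profit.

Shutdown price = £27; break-even price = £78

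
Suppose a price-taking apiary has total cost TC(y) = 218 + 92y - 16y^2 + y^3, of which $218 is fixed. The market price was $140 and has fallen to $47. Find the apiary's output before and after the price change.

Output falls from 12 to 9

MC = 92 - 32y + 3y^2; the shutdown threshold is min AVC = $28 (at y = 8).
At P = $140 ≥ min AVC, set P = MC on the rising branch: y = 12.
At P = $47 ≥ min AVC, set P = MC: y = 9. The firm stays open but cuts output.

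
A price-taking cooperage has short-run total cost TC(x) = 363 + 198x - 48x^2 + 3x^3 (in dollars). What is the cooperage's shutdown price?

The shutdown price is the minimum of AVC. VC = 198x - 48x^2 + 3x^3, so AVC = 198 - 48x + 3x^2.
dAVC/dx = -48 + 6x = 0 gives x = 8. min AVC = 198 - 48·8 + 3·8^2 = 6.
For P < $6 the firm produces nothing.

$6 per unit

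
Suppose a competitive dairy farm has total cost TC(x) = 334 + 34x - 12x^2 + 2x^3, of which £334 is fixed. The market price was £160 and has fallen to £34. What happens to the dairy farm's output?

AVC = 34 - 12x + 2x^2, minimized at x = 3 where min AVC = £16. MC = 34 - 24x + 6x^2.
At P = £160 ≥ min AVC, set P = MC on the rising branch: x = 7.
At P = £34 ≥ min AVC, set P = MC: x = 4. The firm stays open but cuts output.

Output falls from 7 to 4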